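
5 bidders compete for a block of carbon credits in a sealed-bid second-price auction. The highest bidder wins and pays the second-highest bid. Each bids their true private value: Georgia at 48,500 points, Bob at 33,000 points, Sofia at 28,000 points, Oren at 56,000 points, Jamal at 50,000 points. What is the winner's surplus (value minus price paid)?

Bids in descending order: Oren 56,000 points; Jamal 50,000 points; Georgia 48,500 points; Bob 33,000 points; Sofia 28,000 points.
Oren wins with the top bid and pays the second-highest, 50,000 points.
Surplus = 56,000 points − 50,000 points = 6,000 points.

6,000 points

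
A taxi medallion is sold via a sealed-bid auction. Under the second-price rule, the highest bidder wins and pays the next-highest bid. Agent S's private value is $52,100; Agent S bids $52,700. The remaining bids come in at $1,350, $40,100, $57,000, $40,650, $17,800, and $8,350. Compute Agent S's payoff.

$0

Highest competing bid: $57,000.
Agent S's bid $52,700 is not the highest, so Agent S loses, pays nothing, and earns zero payoff.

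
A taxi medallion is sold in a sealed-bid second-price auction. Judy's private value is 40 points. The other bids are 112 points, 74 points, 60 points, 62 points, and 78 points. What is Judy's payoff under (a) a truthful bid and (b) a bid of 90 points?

The highest competing bid is 112 points.
Bidding truthfully at 40 points: the top bid is 112 points (a rival), so Judy loses. Payoff = 0 points.
Bidding 90 points: the top bid is 112 points (a rival), so Judy loses. Payoff = 0 points.

Truthful: 0 points; alternative: 0 points.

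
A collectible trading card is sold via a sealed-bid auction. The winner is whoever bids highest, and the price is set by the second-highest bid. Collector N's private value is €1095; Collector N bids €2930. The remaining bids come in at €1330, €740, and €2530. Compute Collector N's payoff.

Highest competing bid: €2530.
Collector N's bid €2930 is the highest overall, so Collector N wins and pays the second-highest bid, €2530.
Payoff = value − price = €1095 − €2530 = -€1435.

Collector N's payoff: -€1435.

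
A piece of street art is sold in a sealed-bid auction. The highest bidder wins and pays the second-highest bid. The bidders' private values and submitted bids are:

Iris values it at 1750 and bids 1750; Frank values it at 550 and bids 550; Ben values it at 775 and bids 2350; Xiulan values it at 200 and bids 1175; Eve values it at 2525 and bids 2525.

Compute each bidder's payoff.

Iris 0, Frank 0, Ben 0, Xiulan 0, Eve 175.

Bids in descending order: Eve 2525 > Ben 2350 > Iris 1750 > Xiulan 1175 > Frank 550.
Eve has the top bid and wins; the price is the second-highest bid, 2350.
Eve's payoff = 2525 − 2350 = 175. All other bidders lose, so their payoff is 0.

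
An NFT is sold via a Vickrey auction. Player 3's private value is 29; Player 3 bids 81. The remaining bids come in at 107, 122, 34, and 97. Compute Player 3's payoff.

Highest competing bid: 122.
Player 3's bid 81 is not the highest, so Player 3 loses, pays nothing, and earns zero payoff.

0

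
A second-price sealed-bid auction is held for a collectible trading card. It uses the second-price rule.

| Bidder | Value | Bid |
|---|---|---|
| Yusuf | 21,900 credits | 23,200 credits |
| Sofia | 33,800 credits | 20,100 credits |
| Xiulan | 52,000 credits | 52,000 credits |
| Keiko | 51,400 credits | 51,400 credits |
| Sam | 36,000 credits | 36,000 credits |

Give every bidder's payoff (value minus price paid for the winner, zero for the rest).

Payoffs: Yusuf 0 credits, Sofia 0 credits, Xiulan 600 credits, Keiko 0 credits, Sam 0 credits.

Sorted high to low: Xiulan 52,000 credits, then Keiko 51,400 credits, then Sam 36,000 credits, then Yusuf 23,200 credits, then Sofia 20,100 credits.
Xiulan has the top bid and wins; the price is the second-highest bid, 51,400 credits.
Xiulan's payoff = 52,000 credits − 51,400 credits = 600 credits. All other bidders lose, so their payoff is 0.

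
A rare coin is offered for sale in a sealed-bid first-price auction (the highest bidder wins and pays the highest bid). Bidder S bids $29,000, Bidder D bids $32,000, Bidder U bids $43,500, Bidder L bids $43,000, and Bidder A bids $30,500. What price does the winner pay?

Ordered from highest: Bidder U $43,500 > Bidder L $43,000 > Bidder D $32,000 > Bidder A $30,500 > Bidder S $29,000.
Bidder U is the highest bidder, so Bidder U wins.
Under the first-price rule, the price is the highest bid: $43,500.

Price paid: $43,500.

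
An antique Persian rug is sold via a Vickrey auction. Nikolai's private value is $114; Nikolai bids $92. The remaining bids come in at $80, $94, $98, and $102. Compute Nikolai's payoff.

Payoff = $0.

Highest competing bid: $102.
Nikolai's bid $92 is not the highest, so Nikolai loses, pays nothing, and earns zero payoff.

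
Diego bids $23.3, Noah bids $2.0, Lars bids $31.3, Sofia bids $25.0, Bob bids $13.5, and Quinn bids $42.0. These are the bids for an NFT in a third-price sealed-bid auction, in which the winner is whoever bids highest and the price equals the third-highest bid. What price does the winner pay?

Sorted high to low: Quinn $42.0; Lars $31.3; Sofia $25.0; Diego $23.3; Bob $13.5; Noah $2.0.
Quinn is the highest bidder, so Quinn wins.
Under the third-price rule, the price is the third-highest bid: $25.0.

The winner pays $25.0.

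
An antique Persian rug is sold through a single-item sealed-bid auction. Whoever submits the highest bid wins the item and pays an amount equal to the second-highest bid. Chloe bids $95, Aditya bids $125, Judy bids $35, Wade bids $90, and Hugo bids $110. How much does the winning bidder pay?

Price paid: $110.

Ranking the bids: Aditya $125; Hugo $110; Chloe $95; Wade $90; Judy $35.
Aditya has the highest bid, so Aditya wins.
The second-highest bid is $110, so that is what Aditya pays.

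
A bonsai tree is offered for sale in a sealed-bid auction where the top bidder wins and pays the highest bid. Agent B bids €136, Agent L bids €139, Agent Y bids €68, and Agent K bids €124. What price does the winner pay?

Ordered from highest: Agent L €139, then Agent B €136, then Agent K €124, then Agent Y €68.
Agent L is the highest bidder, so Agent L wins.
Under the first-price rule, the price is the highest bid: €139.

€139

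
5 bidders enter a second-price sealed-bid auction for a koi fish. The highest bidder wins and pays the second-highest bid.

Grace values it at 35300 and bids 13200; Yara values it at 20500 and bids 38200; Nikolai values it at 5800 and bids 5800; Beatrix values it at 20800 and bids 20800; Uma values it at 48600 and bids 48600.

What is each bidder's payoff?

Grace 0, Yara 0, Nikolai 0, Beatrix 0, Uma 10400.

Ordered from highest: Uma 48600 > Yara 38200 > Beatrix 20800 > Grace 13200 > Nikolai 5800.
Uma has the top bid and wins; the price is the second-highest bid, 38200.
Uma's payoff = 48600 − 38200 = 10400. All other bidders lose, so their payoff is 0.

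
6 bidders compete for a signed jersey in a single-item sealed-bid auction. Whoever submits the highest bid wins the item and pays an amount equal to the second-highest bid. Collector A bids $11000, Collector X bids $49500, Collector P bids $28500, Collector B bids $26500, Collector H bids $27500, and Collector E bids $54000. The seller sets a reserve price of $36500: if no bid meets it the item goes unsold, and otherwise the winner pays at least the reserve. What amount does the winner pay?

Sorted high to low: Collector E $54000, then Collector X $49500, then Collector P $28500, then Collector H $27500, then Collector B $26500, then Collector A $11000.
Collector E has the highest bid, so Collector E wins.
The second-highest bid is $49500, which exceeds the reserve, so that sets the price.

$49500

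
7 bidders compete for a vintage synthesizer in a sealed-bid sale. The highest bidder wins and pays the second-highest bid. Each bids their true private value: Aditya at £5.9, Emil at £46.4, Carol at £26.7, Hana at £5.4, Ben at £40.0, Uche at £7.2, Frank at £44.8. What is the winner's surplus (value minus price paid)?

Sorted high to low: Emil £46.4 > Frank £44.8 > Ben £40.0 > Carol £26.7 > Uche £7.2 > Aditya £5.9 > Hana £5.4.
Emil wins with the top bid and pays the second-highest, £44.8.
Surplus = £46.4 − £44.8 = £1.6.

£1.6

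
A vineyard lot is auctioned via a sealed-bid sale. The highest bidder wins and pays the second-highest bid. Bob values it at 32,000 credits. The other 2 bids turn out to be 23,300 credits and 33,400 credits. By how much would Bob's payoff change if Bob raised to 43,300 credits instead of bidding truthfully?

-1,400 credits

The highest competing bid is 33,400 credits.
Bidding truthfully at 32,000 credits: the top bid is 33,400 credits (a rival), so Bob loses. Payoff = 0 credits.
Bidding 43,300 credits: Bob has the top bid, wins, and pays the second-highest bid 33,400 credits. Payoff = 32,000 credits − 33,400 credits = -1,400 credits.
Change = -1,400 credits − 0 credits = -1,400 credits.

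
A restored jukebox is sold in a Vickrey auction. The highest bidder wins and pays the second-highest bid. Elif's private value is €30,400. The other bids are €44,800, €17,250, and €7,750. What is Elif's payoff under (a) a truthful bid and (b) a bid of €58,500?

(a) €0  (b) -€14,400

The highest competing bid is €44,800.
Bidding truthfully at €30,400: the top bid is €44,800 (a rival), so Elif loses. Payoff = €0.
Bidding €58,500: Elif has the top bid, wins, and pays the second-highest bid €44,800. Payoff = €30,400 − €44,800 = -€14,400.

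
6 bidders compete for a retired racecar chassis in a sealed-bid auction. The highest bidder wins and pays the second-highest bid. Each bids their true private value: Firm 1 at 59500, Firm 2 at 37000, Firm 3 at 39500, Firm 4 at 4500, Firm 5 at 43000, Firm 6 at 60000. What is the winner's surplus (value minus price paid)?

Winner's surplus: 500.

Ranking the bids: Firm 6 60000, then Firm 1 59500, then Firm 5 43000, then Firm 3 39500, then Firm 2 37000, then Firm 4 4500.
Firm 6 wins with the top bid and pays the second-highest, 59500.
Surplus = 60000 − 59500 = 500.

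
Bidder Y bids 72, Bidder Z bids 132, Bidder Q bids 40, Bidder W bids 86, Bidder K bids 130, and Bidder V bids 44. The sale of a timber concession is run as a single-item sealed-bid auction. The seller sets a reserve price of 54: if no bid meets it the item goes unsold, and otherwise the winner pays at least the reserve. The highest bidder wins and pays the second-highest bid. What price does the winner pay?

The winner pays 130.

Ordered from highest: Bidder Z 132 > Bidder K 130 > Bidder W 86 > Bidder Y 72 > Bidder V 44 > Bidder Q 40.
Bidder Z has the highest bid, so Bidder Z wins.
The second-highest bid is 130, which exceeds the reserve, so that sets the price.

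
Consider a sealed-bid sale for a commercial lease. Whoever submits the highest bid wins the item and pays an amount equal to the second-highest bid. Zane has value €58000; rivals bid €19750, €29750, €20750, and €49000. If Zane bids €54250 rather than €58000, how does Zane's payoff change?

The highest competing bid is €49000.
Bidding truthfully at €58000: Zane has the top bid, wins, and pays the second-highest bid €49000. Payoff = €58000 − €49000 = €9000.
Bidding €54250: Zane has the top bid, wins, and pays the second-highest bid €49000. Payoff = €58000 − €49000 = €9000.
Change = €9000 − €9000 = €0.
The bid only affects whether you win, not the price — here both bids land on the same side of the top rival bid, so the deviation is payoff-neutral.

Payoff change: €0.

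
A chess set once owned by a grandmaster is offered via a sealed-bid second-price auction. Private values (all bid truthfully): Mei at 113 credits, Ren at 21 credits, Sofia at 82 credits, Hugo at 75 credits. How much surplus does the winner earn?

31 credits

Bids in descending order: Mei 113 credits, then Sofia 82 credits, then Hugo 75 credits, then Ren 21 credits.
Mei wins with the top bid and pays the second-highest, 82 credits.
Surplus = 113 credits − 82 credits = 31 credits.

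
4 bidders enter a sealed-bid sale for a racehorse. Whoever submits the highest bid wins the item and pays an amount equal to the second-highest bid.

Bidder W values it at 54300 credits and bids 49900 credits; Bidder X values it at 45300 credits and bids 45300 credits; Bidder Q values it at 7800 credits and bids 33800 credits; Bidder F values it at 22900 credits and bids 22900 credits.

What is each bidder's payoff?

Ordered from highest: Bidder W 49900 credits > Bidder X 45300 credits > Bidder Q 33800 credits > Bidder F 22900 credits.
Bidder W has the top bid and wins; the price is the second-highest bid, 45300 credits.
Bidder W's payoff = 54300 credits − 45300 credits = 9000 credits. All other bidders lose, so their payoff is 0.

Bidder W 9000 credits, Bidder X 0 credits, Bidder Q 0 credits, Bidder F 0 credits.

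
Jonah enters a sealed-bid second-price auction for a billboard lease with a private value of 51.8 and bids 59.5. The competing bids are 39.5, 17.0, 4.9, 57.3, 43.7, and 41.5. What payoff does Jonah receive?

Highest competing bid: 57.3.
Jonah's bid 59.5 is the highest overall, so Jonah wins and pays the second-highest bid, 57.3.
Payoff = value − price = 51.8 − 57.3 = -5.5.
Overbidding won the item at a price above value — truthful bidding would have avoided this loss.

Jonah's payoff: -5.5.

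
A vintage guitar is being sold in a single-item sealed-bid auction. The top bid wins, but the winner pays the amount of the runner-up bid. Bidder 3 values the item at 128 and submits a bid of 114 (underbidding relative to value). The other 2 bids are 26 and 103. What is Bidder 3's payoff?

Highest competing bid: 103.
Bidder 3's bid 114 is the highest overall, so Bidder 3 wins and pays the second-highest bid, 103.
Payoff = value − price = 128 − 103 = 25.

The bidder's payoff: 25.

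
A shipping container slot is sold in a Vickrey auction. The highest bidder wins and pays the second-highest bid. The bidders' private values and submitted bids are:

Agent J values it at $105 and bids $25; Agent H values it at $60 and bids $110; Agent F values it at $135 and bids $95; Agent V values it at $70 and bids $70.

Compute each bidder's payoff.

Bids in descending order: Agent H $110, then Agent F $95, then Agent V $70, then Agent J $25.
Agent H has the top bid and wins; the price is the second-highest bid, $95.
Agent H's payoff = $60 − $95 = -$35. All other bidders lose, so their payoff is 0.

Agent J $0, Agent H -$35, Agent F $0, Agent V $0.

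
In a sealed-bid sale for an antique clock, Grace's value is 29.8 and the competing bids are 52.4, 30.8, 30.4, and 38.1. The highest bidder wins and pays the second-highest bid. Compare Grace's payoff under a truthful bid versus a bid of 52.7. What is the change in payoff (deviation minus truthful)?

Payoff change: -22.6.

The highest competing bid is 52.4.
Bidding truthfully at 29.8: the top bid is 52.4 (a rival), so Grace loses. Payoff = 0.0.
Bidding 52.7: Grace has the top bid, wins, and pays the second-highest bid 52.4. Payoff = 29.8 − 52.4 = -22.6.
Change = -22.6 − 0.0 = -22.6.
This is the dominant-strategy logic: truthful bidding weakly beats any alternative.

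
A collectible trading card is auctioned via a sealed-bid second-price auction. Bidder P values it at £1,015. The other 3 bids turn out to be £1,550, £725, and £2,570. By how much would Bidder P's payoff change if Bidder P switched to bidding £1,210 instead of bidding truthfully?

The highest competing bid is £2,570.
Bidding truthfully at £1,015: the top bid is £2,570 (a rival), so Bidder P loses. Payoff = £0.
Bidding £1,210: the top bid is £2,570 (a rival), so Bidder P loses. Payoff = £0.
Change = £0 − £0 = £0.
The bid only affects whether you win, not the price — here both bids land on the same side of the top rival bid, so the deviation is payoff-neutral.

Change in payoff: £0.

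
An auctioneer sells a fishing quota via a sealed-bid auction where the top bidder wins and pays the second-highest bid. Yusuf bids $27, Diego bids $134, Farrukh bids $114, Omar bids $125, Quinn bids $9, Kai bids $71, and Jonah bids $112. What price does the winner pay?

Sorted high to low: Diego $134, then Omar $125, then Farrukh $114, then Jonah $112, then Kai $71, then Yusuf $27, then Quinn $9.
Diego is the highest bidder, so Diego wins.
Under the second-price rule, the price is the second-highest bid: $125.

Price paid: $125.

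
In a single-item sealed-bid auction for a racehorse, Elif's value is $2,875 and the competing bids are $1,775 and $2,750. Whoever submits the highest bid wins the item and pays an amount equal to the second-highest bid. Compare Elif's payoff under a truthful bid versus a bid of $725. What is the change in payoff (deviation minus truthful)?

The highest competing bid is $2,750.
Bidding truthfully at $2,875: Elif has the top bid, wins, and pays the second-highest bid $2,750. Payoff = $2,875 − $2,750 = $125.
Bidding $725: the top bid is $2,750 (a rival), so Elif loses. Payoff = $0.
Change = $0 − $125 = -$125.
Deviating from a truthful bid can only lose payoff in a second-price auction — never gain.

Payoff change: -$125.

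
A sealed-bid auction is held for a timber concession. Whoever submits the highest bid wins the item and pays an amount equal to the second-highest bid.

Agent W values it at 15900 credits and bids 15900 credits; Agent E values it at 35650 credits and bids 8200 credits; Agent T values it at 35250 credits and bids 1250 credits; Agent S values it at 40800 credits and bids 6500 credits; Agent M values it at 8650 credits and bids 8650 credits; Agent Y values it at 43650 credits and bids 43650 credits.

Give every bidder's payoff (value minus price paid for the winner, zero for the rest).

Payoffs: Agent W 0 credits, Agent E 0 credits, Agent T 0 credits, Agent S 0 credits, Agent M 0 credits, Agent Y 27750 credits.

Ranking the bids: Agent Y 43650 credits; Agent W 15900 credits; Agent M 8650 credits; Agent E 8200 credits; Agent S 6500 credits; Agent T 1250 credits.
Agent Y has the top bid and wins; the price is the second-highest bid, 15900 credits.
Agent Y's payoff = 43650 credits − 15900 credits = 27750 credits. All other bidders lose, so their payoff is 0.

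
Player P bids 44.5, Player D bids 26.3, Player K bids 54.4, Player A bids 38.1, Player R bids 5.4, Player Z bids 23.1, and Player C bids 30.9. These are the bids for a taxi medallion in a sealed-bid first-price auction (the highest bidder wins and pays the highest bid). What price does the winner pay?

Price paid: 54.4.

Sorted high to low: Player K 54.4, then Player P 44.5, then Player A 38.1, then Player C 30.9, then Player D 26.3, then Player Z 23.1, then Player R 5.4.
Player K is the highest bidder, so Player K wins.
Under the first-price rule, the price is the highest bid: 54.4.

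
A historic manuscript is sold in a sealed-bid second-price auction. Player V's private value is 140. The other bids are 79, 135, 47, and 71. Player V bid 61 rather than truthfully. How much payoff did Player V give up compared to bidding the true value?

The highest competing bid is 135.
Bidding truthfully at 140: Player V has the top bid, wins, and pays the second-highest bid 135. Payoff = 140 − 135 = 5.
Bidding 61: the top bid is 135 (a rival), so Player V loses. Payoff = 0.
Regret = truthful payoff − actual payoff = 5 − 0 = 5.
Deviating from a truthful bid can only lose payoff in a second-price auction — never gain.

5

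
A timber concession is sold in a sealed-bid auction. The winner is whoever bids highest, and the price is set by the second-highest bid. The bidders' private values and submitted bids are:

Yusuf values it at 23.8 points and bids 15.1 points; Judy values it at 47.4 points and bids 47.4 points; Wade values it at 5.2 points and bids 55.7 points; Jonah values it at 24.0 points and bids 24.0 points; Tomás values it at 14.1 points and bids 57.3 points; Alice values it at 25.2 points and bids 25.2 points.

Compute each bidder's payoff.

Payoffs: Yusuf 0.0 points, Judy 0.0 points, Wade 0.0 points, Jonah 0.0 points, Tomás -41.6 points, Alice 0.0 points.

Sorted high to low: Tomás 57.3 points; Wade 55.7 points; Judy 47.4 points; Alice 25.2 points; Jonah 24.0 points; Yusuf 15.1 points.
Tomás has the top bid and wins; the price is the second-highest bid, 55.7 points.
Tomás's payoff = 14.1 points − 55.7 points = -41.6 points. All other bidders lose, so their payoff is 0.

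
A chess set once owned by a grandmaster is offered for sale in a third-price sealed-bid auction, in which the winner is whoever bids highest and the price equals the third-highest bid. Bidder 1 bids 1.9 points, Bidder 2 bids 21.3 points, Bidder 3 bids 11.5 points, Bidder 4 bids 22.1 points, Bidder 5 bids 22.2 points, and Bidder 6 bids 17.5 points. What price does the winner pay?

Ordered from highest: Bidder 5 22.2 points, then Bidder 4 22.1 points, then Bidder 2 21.3 points, then Bidder 6 17.5 points, then Bidder 3 11.5 points, then Bidder 1 1.9 points.
Bidder 5 is the highest bidder, so Bidder 5 wins.
Under the third-price rule, the price is the third-highest bid: 21.3 points.

The winner pays 21.3 points.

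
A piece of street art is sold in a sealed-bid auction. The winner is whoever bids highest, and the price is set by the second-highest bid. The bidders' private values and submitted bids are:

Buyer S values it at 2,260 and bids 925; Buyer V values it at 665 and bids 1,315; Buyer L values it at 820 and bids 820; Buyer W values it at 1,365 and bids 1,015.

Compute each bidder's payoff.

Buyer S 0, Buyer V -350, Buyer L 0, Buyer W 0.

Ranking the bids: Buyer V 1,315; Buyer W 1,015; Buyer S 925; Buyer L 820.
Buyer V has the top bid and wins; the price is the second-highest bid, 1,015.
Buyer V's payoff = 665 − 1,015 = -350. All other bidders lose, so their payoff is 0.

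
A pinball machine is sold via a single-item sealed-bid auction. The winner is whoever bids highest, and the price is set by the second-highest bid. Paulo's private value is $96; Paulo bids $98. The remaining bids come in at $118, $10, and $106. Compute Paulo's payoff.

Highest competing bid: $118.
Paulo's bid $98 is not the highest, so Paulo loses, pays nothing, and earns zero payoff.

$0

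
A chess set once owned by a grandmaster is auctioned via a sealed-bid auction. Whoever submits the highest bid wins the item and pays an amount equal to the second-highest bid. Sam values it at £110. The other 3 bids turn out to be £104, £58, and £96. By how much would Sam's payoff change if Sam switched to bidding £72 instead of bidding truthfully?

-£6

The highest competing bid is £104.
Bidding truthfully at £110: Sam has the top bid, wins, and pays the second-highest bid £104. Payoff = £110 − £104 = £6.
Bidding £72: the top bid is £104 (a rival), so Sam loses. Payoff = £0.
Change = £0 − £6 = -£6.
Deviating from a truthful bid can only lose payoff in a second-price auction — never gain.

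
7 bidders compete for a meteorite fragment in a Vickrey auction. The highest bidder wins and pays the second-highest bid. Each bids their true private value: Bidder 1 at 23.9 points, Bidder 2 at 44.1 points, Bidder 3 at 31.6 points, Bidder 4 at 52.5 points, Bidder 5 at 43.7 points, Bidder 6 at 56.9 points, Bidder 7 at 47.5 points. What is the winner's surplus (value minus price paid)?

Surplus = 4.4 points.

Ordered from highest: Bidder 6 56.9 points; Bidder 4 52.5 points; Bidder 7 47.5 points; Bidder 2 44.1 points; Bidder 5 43.7 points; Bidder 3 31.6 points; Bidder 1 23.9 points.
Bidder 6 wins with the top bid and pays the second-highest, 52.5 points.
Surplus = 56.9 points − 52.5 points = 4.4 points.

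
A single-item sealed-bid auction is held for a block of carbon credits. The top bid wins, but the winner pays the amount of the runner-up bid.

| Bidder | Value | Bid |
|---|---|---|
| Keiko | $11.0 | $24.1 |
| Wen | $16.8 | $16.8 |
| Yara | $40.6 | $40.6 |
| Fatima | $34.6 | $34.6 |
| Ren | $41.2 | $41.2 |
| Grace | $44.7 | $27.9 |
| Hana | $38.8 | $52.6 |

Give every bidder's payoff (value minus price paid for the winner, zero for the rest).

Payoffs: Keiko $0.0, Wen $0.0, Yara $0.0, Fatima $0.0, Ren $0.0, Grace $0.0, Hana -$2.4.

Sorted high to low: Hana $52.6 > Ren $41.2 > Yara $40.6 > Fatima $34.6 > Grace $27.9 > Keiko $24.1 > Wen $16.8.
Hana has the top bid and wins; the price is the second-highest bid, $41.2.
Hana's payoff = $38.8 − $41.2 = -$2.4. All other bidders lose, so their payoff is 0.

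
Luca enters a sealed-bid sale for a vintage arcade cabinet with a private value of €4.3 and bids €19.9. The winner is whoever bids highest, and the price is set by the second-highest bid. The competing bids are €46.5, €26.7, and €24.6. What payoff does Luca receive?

Payoff = €0.0.

Highest competing bid: €46.5.
Luca's bid €19.9 is not the highest, so Luca loses, pays nothing, and earns zero payoff.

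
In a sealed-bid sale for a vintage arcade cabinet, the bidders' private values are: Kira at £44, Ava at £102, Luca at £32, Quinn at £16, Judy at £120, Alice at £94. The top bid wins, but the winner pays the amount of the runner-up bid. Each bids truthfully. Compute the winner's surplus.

Winner's surplus: £18.

Ranking the bids: Judy £120, then Ava £102, then Alice £94, then Kira £44, then Luca £32, then Quinn £16.
Judy wins with the top bid and pays the second-highest, £102.
Surplus = £120 − £102 = £18.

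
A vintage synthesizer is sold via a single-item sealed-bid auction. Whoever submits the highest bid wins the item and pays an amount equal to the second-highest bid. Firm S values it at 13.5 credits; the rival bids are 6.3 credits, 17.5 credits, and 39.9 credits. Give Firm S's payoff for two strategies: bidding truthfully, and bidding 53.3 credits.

The highest competing bid is 39.9 credits.
Bidding truthfully at 13.5 credits: the top bid is 39.9 credits (a rival), so Firm S loses. Payoff = 0.0 credits.
Bidding 53.3 credits: Firm S has the top bid, wins, and pays the second-highest bid 39.9 credits. Payoff = 13.5 credits − 39.9 credits = -26.4 credits.

(a) 0.0 credits  (b) -26.4 credits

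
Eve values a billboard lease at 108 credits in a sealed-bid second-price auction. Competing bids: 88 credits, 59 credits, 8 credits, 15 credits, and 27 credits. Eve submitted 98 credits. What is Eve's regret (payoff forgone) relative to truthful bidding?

Payoff forgone: 0 credits.

The highest competing bid is 88 credits.
Bidding truthfully at 108 credits: Eve has the top bid, wins, and pays the second-highest bid 88 credits. Payoff = 108 credits − 88 credits = 20 credits.
Bidding 98 credits: Eve has the top bid, wins, and pays the second-highest bid 88 credits. Payoff = 108 credits − 88 credits = 20 credits.
Regret = truthful payoff − actual payoff = 20 credits − 20 credits = 0 credits.
The bid only affects whether you win, not the price — here both bids land on the same side of the top rival bid, so the deviation is payoff-neutral.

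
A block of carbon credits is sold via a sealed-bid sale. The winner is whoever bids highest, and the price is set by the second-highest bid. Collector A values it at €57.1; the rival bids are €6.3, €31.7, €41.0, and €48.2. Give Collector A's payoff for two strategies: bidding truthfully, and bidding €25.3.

The highest competing bid is €48.2.
Bidding truthfully at €57.1: Collector A has the top bid, wins, and pays the second-highest bid €48.2. Payoff = €57.1 − €48.2 = €8.9.
Bidding €25.3: the top bid is €48.2 (a rival), so Collector A loses. Payoff = €0.0.

Truthful: €8.9; alternative: €0.0.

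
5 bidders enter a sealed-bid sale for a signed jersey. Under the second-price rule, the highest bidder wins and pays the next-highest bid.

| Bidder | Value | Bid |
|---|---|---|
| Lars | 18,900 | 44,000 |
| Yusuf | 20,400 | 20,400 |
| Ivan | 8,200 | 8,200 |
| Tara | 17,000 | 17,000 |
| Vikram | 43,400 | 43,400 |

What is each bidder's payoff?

Payoffs: Lars -24,500, Yusuf 0, Ivan 0, Tara 0, Vikram 0.

Bids in descending order: Lars 44,000; Vikram 43,400; Yusuf 20,400; Tara 17,000; Ivan 8,200.
Lars has the top bid and wins; the price is the second-highest bid, 43,400.
Lars's payoff = 18,900 − 43,400 = -24,500. All other bidders lose, so their payoff is 0.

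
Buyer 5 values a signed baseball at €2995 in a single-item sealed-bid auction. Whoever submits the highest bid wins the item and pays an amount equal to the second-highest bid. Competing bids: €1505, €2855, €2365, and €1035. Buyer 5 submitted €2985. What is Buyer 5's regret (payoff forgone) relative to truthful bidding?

Payoff forgone: €0.

The highest competing bid is €2855.
Bidding truthfully at €2995: Buyer 5 has the top bid, wins, and pays the second-highest bid €2855. Payoff = €2995 − €2855 = €140.
Bidding €2985: Buyer 5 has the top bid, wins, and pays the second-highest bid €2855. Payoff = €2995 − €2855 = €140.
Regret = truthful payoff − actual payoff = €140 − €140 = €0.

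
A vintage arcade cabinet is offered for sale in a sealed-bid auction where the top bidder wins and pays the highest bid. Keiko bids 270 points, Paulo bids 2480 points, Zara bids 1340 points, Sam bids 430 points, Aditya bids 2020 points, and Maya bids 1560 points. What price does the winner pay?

2480 points

Ranking the bids: Paulo 2480 points, then Aditya 2020 points, then Maya 1560 points, then Zara 1340 points, then Sam 430 points, then Keiko 270 points.
Paulo is the highest bidder, so Paulo wins.
Under the first-price rule, the price is the highest bid: 2480 points.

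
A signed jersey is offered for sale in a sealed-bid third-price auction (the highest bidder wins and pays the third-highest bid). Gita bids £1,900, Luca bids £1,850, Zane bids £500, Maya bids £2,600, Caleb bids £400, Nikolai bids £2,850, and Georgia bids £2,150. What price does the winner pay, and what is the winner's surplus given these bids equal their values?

The winner pays £2,150 for a surplus of £700.

Ordered from highest: Nikolai £2,850 > Maya £2,600 > Georgia £2,150 > Gita £1,900 > Luca £1,850 > Zane £500 > Caleb £400.
Nikolai is the highest bidder, so Nikolai wins.
Under the third-price rule, the price is the third-highest bid: £2,150.
Surplus = £2,850 − £2,150 = £700.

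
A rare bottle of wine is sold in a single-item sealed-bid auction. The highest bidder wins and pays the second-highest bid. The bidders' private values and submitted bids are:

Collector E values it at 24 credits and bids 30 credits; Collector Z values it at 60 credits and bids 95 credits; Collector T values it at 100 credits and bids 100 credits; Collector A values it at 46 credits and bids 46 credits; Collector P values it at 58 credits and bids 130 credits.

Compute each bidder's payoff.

Collector E 0 credits, Collector Z 0 credits, Collector T 0 credits, Collector A 0 credits, Collector P -42 credits.

Bids in descending order: Collector P 130 credits; Collector T 100 credits; Collector Z 95 credits; Collector A 46 credits; Collector E 30 credits.
Collector P has the top bid and wins; the price is the second-highest bid, 100 credits.
Collector P's payoff = 58 credits − 100 credits = -42 credits. All other bidders lose, so their payoff is 0.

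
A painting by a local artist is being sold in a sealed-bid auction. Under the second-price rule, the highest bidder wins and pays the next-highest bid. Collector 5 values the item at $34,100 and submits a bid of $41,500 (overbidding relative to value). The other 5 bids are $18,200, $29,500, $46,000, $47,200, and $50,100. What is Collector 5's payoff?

Highest competing bid: $50,100.
Collector 5's bid $41,500 is not the highest, so Collector 5 loses, pays nothing, and earns zero payoff.

The bidder's payoff: $0.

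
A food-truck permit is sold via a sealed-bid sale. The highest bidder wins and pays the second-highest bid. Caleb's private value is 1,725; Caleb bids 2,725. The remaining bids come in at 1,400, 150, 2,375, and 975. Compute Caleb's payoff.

Caleb's payoff: -650.

Highest competing bid: 2,375.
Caleb's bid 2,725 is the highest overall, so Caleb wins and pays the second-highest bid, 2,375.
Payoff = value − price = 1,725 − 2,375 = -650.
Overbidding won the item at a price above value — truthful bidding would have avoided this loss.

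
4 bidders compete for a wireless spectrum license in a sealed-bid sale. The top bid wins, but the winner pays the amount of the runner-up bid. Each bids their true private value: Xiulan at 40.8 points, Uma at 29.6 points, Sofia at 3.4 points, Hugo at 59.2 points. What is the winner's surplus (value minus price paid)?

Bids in descending order: Hugo 59.2 points > Xiulan 40.8 points > Uma 29.6 points > Sofia 3.4 points.
Hugo wins with the top bid and pays the second-highest, 40.8 points.
Surplus = 59.2 points − 40.8 points = 18.4 points.

18.4 points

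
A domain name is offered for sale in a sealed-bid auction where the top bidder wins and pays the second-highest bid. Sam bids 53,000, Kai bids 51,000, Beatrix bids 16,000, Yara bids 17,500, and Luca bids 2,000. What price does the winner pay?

Price paid: 51,000.

Bids in descending order: Sam 53,000, then Kai 51,000, then Yara 17,500, then Beatrix 16,000, then Luca 2,000.
Sam is the highest bidder, so Sam wins.
Under the second-price rule, the price is the second-highest bid: 51,000.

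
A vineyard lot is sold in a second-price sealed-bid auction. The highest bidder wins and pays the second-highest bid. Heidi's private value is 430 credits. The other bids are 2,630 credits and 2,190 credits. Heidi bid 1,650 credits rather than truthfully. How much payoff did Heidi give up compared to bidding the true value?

The highest competing bid is 2,630 credits.
Bidding truthfully at 430 credits: the top bid is 2,630 credits (a rival), so Heidi loses. Payoff = 0 credits.
Bidding 1,650 credits: the top bid is 2,630 credits (a rival), so Heidi loses. Payoff = 0 credits.
Regret = truthful payoff − actual payoff = 0 credits − 0 credits = 0 credits.
The bid only affects whether you win, not the price — here both bids land on the same side of the top rival bid, so the deviation is payoff-neutral.

0 credits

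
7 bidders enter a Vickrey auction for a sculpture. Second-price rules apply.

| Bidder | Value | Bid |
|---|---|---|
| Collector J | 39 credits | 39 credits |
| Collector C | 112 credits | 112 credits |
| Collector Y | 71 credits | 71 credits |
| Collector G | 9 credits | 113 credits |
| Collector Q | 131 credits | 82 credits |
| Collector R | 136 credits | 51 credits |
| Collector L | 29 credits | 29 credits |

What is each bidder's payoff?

Ranking the bids: Collector G 113 credits > Collector C 112 credits > Collector Q 82 credits > Collector Y 71 credits > Collector R 51 credits > Collector J 39 credits > Collector L 29 credits.
Collector G has the top bid and wins; the price is the second-highest bid, 112 credits.
Collector G's payoff = 9 credits − 112 credits = -103 credits. All other bidders lose, so their payoff is 0.

Payoffs: Collector J 0 credits, Collector C 0 credits, Collector Y 0 credits, Collector G -103 credits, Collector Q 0 credits, Collector R 0 credits, Collector L 0 credits.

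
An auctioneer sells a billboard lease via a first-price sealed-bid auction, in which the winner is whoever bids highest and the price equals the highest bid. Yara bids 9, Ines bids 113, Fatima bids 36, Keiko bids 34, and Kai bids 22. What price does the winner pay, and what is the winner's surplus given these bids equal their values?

Bids in descending order: Ines 113 > Fatima 36 > Keiko 34 > Kai 22 > Yara 9.
Ines is the highest bidder, so Ines wins.
Under the first-price rule, the price is the highest bid: 113.
Surplus = 113 − 113 = 0.

Price 113; surplus 0.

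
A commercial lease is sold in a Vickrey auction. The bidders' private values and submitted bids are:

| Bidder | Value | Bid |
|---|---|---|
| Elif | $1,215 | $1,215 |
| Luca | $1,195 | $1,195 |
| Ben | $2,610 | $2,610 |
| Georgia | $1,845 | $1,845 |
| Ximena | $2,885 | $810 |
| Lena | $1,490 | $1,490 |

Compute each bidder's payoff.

Elif $0, Luca $0, Ben $765, Georgia $0, Ximena $0, Lena $0.

Ranking the bids: Ben $2,610, then Georgia $1,845, then Lena $1,490, then Elif $1,215, then Luca $1,195, then Ximena $810.
Ben has the top bid and wins; the price is the second-highest bid, $1,845.
Ben's payoff = $2,610 − $1,845 = $765. All other bidders lose, so their payoff is 0.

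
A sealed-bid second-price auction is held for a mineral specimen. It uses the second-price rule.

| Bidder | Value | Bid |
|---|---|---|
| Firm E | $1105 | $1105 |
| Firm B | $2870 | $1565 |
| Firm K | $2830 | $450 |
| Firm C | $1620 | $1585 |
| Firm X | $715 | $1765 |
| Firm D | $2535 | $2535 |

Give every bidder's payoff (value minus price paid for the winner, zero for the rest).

Firm E $0, Firm B $0, Firm K $0, Firm C $0, Firm X $0, Firm D $770.

Ordered from highest: Firm D $2535; Firm X $1765; Firm C $1585; Firm B $1565; Firm E $1105; Firm K $450.
Firm D has the top bid and wins; the price is the second-highest bid, $1765.
Firm D's payoff = $2535 − $1765 = $770. All other bidders lose, so their payoff is 0.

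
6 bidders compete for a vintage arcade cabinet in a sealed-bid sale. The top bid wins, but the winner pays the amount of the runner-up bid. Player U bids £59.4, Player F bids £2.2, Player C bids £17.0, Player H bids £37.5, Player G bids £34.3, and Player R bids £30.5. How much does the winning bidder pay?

Bids in descending order: Player U £59.4; Player H £37.5; Player G £34.3; Player R £30.5; Player C £17.0; Player F £2.2.
Player U has the highest bid, so Player U wins.
The second-highest bid is £37.5, so that is what Player U pays.

The winner pays £37.5.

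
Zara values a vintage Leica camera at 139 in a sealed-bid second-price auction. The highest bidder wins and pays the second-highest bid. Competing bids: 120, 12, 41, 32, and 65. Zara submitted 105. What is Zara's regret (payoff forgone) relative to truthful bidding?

Payoff forgone: 19.

The highest competing bid is 120.
Bidding truthfully at 139: Zara has the top bid, wins, and pays the second-highest bid 120. Payoff = 139 − 120 = 19.
Bidding 105: the top bid is 120 (a rival), so Zara loses. Payoff = 0.
Regret = truthful payoff − actual payoff = 19 − 0 = 19.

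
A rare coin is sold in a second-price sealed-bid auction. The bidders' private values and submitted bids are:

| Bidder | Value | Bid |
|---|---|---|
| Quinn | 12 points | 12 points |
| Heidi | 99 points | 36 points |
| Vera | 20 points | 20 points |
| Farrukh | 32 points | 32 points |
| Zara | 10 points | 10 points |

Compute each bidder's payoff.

Sorted high to low: Heidi 36 points, then Farrukh 32 points, then Vera 20 points, then Quinn 12 points, then Zara 10 points.
Heidi has the top bid and wins; the price is the second-highest bid, 32 points.
Heidi's payoff = 99 points − 32 points = 67 points. All other bidders lose, so their payoff is 0.

Payoffs: Quinn 0 points, Heidi 67 points, Vera 0 points, Farrukh 0 points, Zara 0 points.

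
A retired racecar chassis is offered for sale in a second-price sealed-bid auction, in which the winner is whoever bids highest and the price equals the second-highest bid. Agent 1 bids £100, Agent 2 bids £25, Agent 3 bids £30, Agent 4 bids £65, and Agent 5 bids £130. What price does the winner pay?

Price paid: £100.

Sorted high to low: Agent 5 £130 > Agent 1 £100 > Agent 4 £65 > Agent 3 £30 > Agent 2 £25.
Agent 5 is the highest bidder, so Agent 5 wins.
Under the second-price rule, the price is the second-highest bid: £100.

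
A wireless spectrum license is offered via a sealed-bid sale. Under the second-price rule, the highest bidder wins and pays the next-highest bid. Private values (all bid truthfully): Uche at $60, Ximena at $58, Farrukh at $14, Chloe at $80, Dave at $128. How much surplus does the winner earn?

Sorted high to low: Dave $128 > Chloe $80 > Uche $60 > Ximena $58 > Farrukh $14.
Dave wins with the top bid and pays the second-highest, $80.
Surplus = $128 − $80 = $48.

Surplus = $48.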